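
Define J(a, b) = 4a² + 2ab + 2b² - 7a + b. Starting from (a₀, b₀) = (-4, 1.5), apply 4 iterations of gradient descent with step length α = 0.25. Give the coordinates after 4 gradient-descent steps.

∇J = (8a + 2b - 7, 2a + 4b + 1)
(a₁, b₁) = (-4, 1.5) − 0.25·(-36, -1) = (5, 1.75)
(a₂, b₂) = (5, 1.75) − 0.25·(36.5, 18) = (-4.125, -2.75)
(a₃, b₃) = (-4.125, -2.75) − 0.25·(-45.5, -18.25) = (7.25, 1.8125)
(a₄, b₄) = (7.25, 1.8125) − 0.25·(54.625, 22.75) = (-6.40625, -3.875)

(-6.40625, -3.875)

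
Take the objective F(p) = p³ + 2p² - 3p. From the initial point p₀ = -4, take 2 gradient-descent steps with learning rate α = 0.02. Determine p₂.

F′(p) = 3p² + 4p - 3
Step 1: F′(-4) = 29; p₁ = -4 − 0.02·29 = -4.58
Step 2: F′(-4.58) = 41.6092; p₂ = -4.58 − 0.02·41.6092 = -5.412184

-5.412184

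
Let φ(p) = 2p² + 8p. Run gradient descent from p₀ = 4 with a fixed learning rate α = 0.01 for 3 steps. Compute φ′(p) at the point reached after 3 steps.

21.233664

φ′(p) = 4p + 8
Step 1: φ′(4) = 24; p₁ = 4 − 0.01·24 = 3.76
Step 2: φ′(3.76) = 23.04; p₂ = 3.76 − 0.01·23.04 = 3.5296
Step 3: φ′(3.5296) = 22.1184; p₃ = 3.5296 − 0.01·22.1184 = 3.308416
φ′(p) at (3.308416) = 21.233664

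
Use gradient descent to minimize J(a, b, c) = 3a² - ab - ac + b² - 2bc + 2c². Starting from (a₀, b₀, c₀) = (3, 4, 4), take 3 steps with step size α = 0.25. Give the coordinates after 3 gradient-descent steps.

(0.78125, 3.59375, 2.34375)

∇J = (6a - b - c, -a + 2b - 2c, -a - 2b + 4c)
Step 1: at (3, 4, 4), ∇J = (10, -3, 5) → (3, 4, 4) − 0.25·(10, -3, 5) = (0.5, 4.75, 2.75)
Step 2: at (0.5, 4.75, 2.75), ∇J = (-4.5, 3.5, 1) → (0.5, 4.75, 2.75) − 0.25·(-4.5, 3.5, 1) = (1.625, 3.875, 2.5)
Step 3: at (1.625, 3.875, 2.5), ∇J = (3.375, 1.125, 0.625) → (1.625, 3.875, 2.5) − 0.25·(3.375, 1.125, 0.625) = (0.78125, 3.59375, 2.34375)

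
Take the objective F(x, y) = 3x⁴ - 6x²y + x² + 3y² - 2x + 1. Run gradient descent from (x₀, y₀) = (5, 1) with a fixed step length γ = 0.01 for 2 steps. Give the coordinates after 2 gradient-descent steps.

∇F = (12x³ - 12xy + 2x - 2, -6x² + 6y)
(x₁, y₁) = (5, 1) − 0.01·(1448, -144) = (-9.48, 2.44)
(x₂, y₂) = (-9.48, 2.44) − 0.01·(-9967.042304, -524.5824) = (90.19042304, 7.685824)

(90.19042304, 7.685824)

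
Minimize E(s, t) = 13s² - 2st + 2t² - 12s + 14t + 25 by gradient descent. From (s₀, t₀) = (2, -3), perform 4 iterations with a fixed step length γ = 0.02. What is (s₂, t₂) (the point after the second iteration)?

(0.64, -2.96)

∇E = (26s - 2t - 12, -2s + 4t + 14)
(s₁, t₁) = (2, -3) − 0.02·(46, -2) = (1.08, -2.96)
(s₂, t₂) = (1.08, -2.96) − 0.02·(22, 0) = (0.64, -2.96)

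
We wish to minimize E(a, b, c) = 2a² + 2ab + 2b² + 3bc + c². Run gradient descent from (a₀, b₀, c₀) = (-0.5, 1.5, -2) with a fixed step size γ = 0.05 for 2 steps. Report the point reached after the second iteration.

∇E = (4a + 2b, 2a + 4b + 3c, 3b + 2c)
Step 1: at (-0.5, 1.5, -2), ∇E = (1, -1, 0.5) → (-0.5, 1.5, -2) − 0.05·(1, -1, 0.5) = (-0.55, 1.55, -2.025)
Step 2: at (-0.55, 1.55, -2.025), ∇E = (0.9, -0.975, 0.6) → (-0.55, 1.55, -2.025) − 0.05·(0.9, -0.975, 0.6) = (-0.595, 1.59875, -2.055)

(-0.595, 1.59875, -2.055)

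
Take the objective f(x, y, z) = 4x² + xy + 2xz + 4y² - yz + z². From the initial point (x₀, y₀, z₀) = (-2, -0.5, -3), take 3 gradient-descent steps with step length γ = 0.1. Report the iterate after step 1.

(0.25, -0.2, -2.05)

∇f = (8x + y + 2z, x + 8y - z, 2x - y + 2z)
(x₁, y₁, z₁) = (-2, -0.5, -3) − 0.1·(-22.5, -3, -9.5) = (0.25, -0.2, -2.05)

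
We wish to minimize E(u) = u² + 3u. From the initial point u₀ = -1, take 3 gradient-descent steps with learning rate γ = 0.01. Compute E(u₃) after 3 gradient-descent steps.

-2.028539404784

E′(u) = 2u + 3
u₁ = -1 − 0.01·1 = -1.01
u₂ = -1.01 − 0.01·0.98 = -1.0198
u₃ = -1.0198 − 0.01·0.9604 = -1.029404
E(-1.029404) = -2.028539404784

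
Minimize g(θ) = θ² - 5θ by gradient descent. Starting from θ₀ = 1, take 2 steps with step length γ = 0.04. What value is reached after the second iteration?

1.2304

g′(θ) = 2θ - 5
θ₁ = 1 − 0.04·(-3) = 1.12
θ₂ = 1.12 − 0.04·(-2.76) = 1.2304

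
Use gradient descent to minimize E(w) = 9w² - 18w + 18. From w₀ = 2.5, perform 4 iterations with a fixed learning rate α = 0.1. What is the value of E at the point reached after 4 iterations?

12.39738624

E′(w) = 18w - 18
Step 1: E′(2.5) = 27; w₁ = 2.5 − 0.1·27 = -0.2
Step 2: E′(-0.2) = -21.6; w₂ = -0.2 − 0.1·(-21.6) = 1.96
Step 3: E′(1.96) = 17.28; w₃ = 1.96 − 0.1·17.28 = 0.232
Step 4: E′(0.232) = -13.824; w₄ = 0.232 − 0.1·(-13.824) = 1.6144
E(1.6144) = 12.39738624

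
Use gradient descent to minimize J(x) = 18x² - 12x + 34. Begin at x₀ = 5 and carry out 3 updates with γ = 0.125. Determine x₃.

J′(x) = 36x - 12
x₁ = 5 − 0.125·168 = -16
x₂ = -16 − 0.125·(-588) = 57.5
x₃ = 57.5 − 0.125·2058 = -199.75

-199.75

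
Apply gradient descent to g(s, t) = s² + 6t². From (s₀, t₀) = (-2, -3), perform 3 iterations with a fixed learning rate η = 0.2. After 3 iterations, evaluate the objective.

406.781568

∇g = (2s, 12t)
(s₁, t₁) = (-2, -3) − 0.2·(-4, -36) = (-1.2, 4.2)
(s₂, t₂) = (-1.2, 4.2) − 0.2·(-2.4, 50.4) = (-0.72, -5.88)
(s₃, t₃) = (-0.72, -5.88) − 0.2·(-1.44, -70.56) = (-0.432, 8.232)
g(-0.432, 8.232) = 406.781568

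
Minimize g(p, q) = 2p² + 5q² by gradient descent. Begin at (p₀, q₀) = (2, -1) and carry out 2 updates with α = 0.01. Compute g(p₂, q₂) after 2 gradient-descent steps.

∇g = (4p, 10q)
Step 1: at (2, -1), ∇g = (8, -10) → (2, -1) − 0.01·(8, -10) = (1.92, -0.9)
Step 2: at (1.92, -0.9), ∇g = (7.68, -9) → (1.92, -0.9) − 0.01·(7.68, -9) = (1.8432, -0.81)
g(1.8432, -0.81) = 10.07527248

10.07527248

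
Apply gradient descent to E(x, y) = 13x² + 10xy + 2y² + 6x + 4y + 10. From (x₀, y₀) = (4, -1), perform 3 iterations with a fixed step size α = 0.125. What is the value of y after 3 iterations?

∇E = (26x + 10y + 6, 10x + 4y + 4)
(x₁, y₁) = (4, -1) − 0.125·(100, 40) = (-8.5, -6)
(x₂, y₂) = (-8.5, -6) − 0.125·(-275, -105) = (25.875, 7.125)
(x₃, y₃) = (25.875, 7.125) − 0.125·(750, 291.25) = (-67.875, -29.28125)
y = -29.28125

-29.28125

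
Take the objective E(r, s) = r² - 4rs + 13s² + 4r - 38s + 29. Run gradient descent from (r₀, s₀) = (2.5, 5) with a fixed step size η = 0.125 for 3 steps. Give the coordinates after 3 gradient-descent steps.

∇E = (2r - 4s + 4, -4r + 26s - 38)
(r₁, s₁) = (2.5, 5) − 0.125·(-11, 82) = (3.875, -5.25)
(r₂, s₂) = (3.875, -5.25) − 0.125·(32.75, -190) = (-0.21875, 18.5)
(r₃, s₃) = (-0.21875, 18.5) − 0.125·(-70.4375, 443.875) = (8.5859375, -36.984375)

(8.5859375, -36.984375)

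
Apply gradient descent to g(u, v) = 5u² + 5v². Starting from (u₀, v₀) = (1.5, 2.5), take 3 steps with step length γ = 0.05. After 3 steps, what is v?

∇g = (10u, 10v)
Step 1: at (1.5, 2.5), ∇g = (15, 25) → (1.5, 2.5) − 0.05·(15, 25) = (0.75, 1.25)
Step 2: at (0.75, 1.25), ∇g = (7.5, 12.5) → (0.75, 1.25) − 0.05·(7.5, 12.5) = (0.375, 0.625)
Step 3: at (0.375, 0.625), ∇g = (3.75, 6.25) → (0.375, 0.625) − 0.05·(3.75, 6.25) = (0.1875, 0.3125)
v = 0.3125

0.3125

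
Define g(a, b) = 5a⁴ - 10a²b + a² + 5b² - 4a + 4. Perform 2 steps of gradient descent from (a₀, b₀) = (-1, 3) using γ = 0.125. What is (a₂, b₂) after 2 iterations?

∇g = (20a³ - 20ab + 2a - 4, -10a² + 10b)
(a₁, b₁) = (-1, 3) − 0.125·(34, 20) = (-5.25, 0.5)
(a₂, b₂) = (-5.25, 0.5) − 0.125·(-2856.0625, -270.625) = (351.7578125, 34.328125)

(351.7578125, 34.328125)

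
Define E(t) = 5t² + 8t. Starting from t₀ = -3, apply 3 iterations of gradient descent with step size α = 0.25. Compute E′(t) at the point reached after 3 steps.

74.25

E′(t) = 10t + 8
t₁ = -3 − 0.25·(-22) = 2.5
t₂ = 2.5 − 0.25·33 = -5.75
t₃ = -5.75 − 0.25·(-49.5) = 6.625
E′(t) at (6.625) = 74.25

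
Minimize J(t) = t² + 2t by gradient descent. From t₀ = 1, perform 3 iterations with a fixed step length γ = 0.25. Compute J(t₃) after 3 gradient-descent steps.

J′(t) = 2t + 2
Step 1: J′(1) = 4; t₁ = 1 − 0.25·4 = 0
Step 2: J′(0) = 2; t₂ = 0 − 0.25·2 = -0.5
Step 3: J′(-0.5) = 1; t₃ = -0.5 − 0.25·1 = -0.75
J(-0.75) = -0.9375

-0.9375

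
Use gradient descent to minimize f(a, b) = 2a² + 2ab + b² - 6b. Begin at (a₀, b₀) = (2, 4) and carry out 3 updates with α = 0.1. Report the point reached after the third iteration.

(-0.912, 3.28)

∇f = (4a + 2b, 2a + 2b - 6)
Step 1: at (2, 4), ∇f = (16, 6) → (2, 4) − 0.1·(16, 6) = (0.4, 3.4)
Step 2: at (0.4, 3.4), ∇f = (8.4, 1.6) → (0.4, 3.4) − 0.1·(8.4, 1.6) = (-0.44, 3.24)
Step 3: at (-0.44, 3.24), ∇f = (4.72, -0.4) → (-0.44, 3.24) − 0.1·(4.72, -0.4) = (-0.912, 3.28)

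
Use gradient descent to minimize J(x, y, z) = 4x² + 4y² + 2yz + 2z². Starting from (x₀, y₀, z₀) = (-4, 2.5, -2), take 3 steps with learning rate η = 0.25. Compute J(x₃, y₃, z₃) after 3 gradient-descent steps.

96.5703125

∇J = (8x, 8y + 2z, 2y + 4z)
Step 1: at (-4, 2.5, -2), ∇J = (-32, 16, -3) → (-4, 2.5, -2) − 0.25·(-32, 16, -3) = (4, -1.5, -1.25)
Step 2: at (4, -1.5, -1.25), ∇J = (32, -14.5, -8) → (4, -1.5, -1.25) − 0.25·(32, -14.5, -8) = (-4, 2.125, 0.75)
Step 3: at (-4, 2.125, 0.75), ∇J = (-32, 18.5, 7.25) → (-4, 2.125, 0.75) − 0.25·(-32, 18.5, 7.25) = (4, -2.5, -1.0625)
J(4, -2.5, -1.0625) = 96.5703125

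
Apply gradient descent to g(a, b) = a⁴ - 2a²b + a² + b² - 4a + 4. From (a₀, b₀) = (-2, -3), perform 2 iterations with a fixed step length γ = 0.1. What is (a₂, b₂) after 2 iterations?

∇g = (4a³ - 4ab + 2a - 4, -2a² + 2b)
Step 1: at (-2, -3), ∇g = (-64, -14) → (-2, -3) − 0.1·(-64, -14) = (4.4, -1.6)
Step 2: at (4.4, -1.6), ∇g = (373.696, -41.92) → (4.4, -1.6) − 0.1·(373.696, -41.92) = (-32.9696, 2.592)

(-32.9696, 2.592)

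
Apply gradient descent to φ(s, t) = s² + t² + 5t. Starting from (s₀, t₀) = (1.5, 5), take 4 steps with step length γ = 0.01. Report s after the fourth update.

1.38355224

∇φ = (2s, 2t + 5)
(s₁, t₁) = (1.5, 5) − 0.01·(3, 15) = (1.47, 4.85)
(s₂, t₂) = (1.47, 4.85) − 0.01·(2.94, 14.7) = (1.4406, 4.703)
(s₃, t₃) = (1.4406, 4.703) − 0.01·(2.8812, 14.406) = (1.411788, 4.55894)
(s₄, t₄) = (1.411788, 4.55894) − 0.01·(2.823576, 14.11788) = (1.38355224, 4.4177612)
s = 1.38355224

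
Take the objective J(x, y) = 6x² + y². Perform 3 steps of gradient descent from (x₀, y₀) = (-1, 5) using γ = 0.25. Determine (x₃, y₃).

(8, 0.625)

∇J = (12x, 2y)
Step 1: at (-1, 5), ∇J = (-12, 10) → (-1, 5) − 0.25·(-12, 10) = (2, 2.5)
Step 2: at (2, 2.5), ∇J = (24, 5) → (2, 2.5) − 0.25·(24, 5) = (-4, 1.25)
Step 3: at (-4, 1.25), ∇J = (-48, 2.5) → (-4, 1.25) − 0.25·(-48, 2.5) = (8, 0.625)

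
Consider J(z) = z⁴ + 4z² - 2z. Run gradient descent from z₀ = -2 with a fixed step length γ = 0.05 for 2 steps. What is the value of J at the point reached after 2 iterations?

J′(z) = 4z³ + 8z - 2
z₁ = -2 − 0.05·(-50) = 0.5
z₂ = 0.5 − 0.05·2.5 = 0.375
J(0.375) = -0.167724609375

-0.167724609375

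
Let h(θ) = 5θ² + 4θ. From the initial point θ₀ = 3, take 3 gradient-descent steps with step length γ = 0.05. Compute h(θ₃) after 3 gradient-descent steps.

0.103125

h′(θ) = 10θ + 4
θ₁ = 3 − 0.05·34 = 1.3
θ₂ = 1.3 − 0.05·17 = 0.45
θ₃ = 0.45 − 0.05·8.5 = 0.025
h(0.025) = 0.103125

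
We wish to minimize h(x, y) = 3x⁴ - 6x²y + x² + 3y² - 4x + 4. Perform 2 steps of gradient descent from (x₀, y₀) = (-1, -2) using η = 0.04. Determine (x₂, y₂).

(0.21688064, -0.861824)

∇h = (12x³ - 12xy + 2x - 4, -6x² + 6y)
Step 1: at (-1, -2), ∇h = (-42, -18) → (-1, -2) − 0.04·(-42, -18) = (0.68, -1.28)
Step 2: at (0.68, -1.28), ∇h = (11.577984, -10.4544) → (0.68, -1.28) − 0.04·(11.577984, -10.4544) = (0.21688064, -0.861824)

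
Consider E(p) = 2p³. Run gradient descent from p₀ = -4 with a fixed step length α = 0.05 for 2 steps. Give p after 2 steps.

-32.032

E′(p) = 6p²
p₁ = -4 − 0.05·96 = -8.8
p₂ = -8.8 − 0.05·464.64 = -32.032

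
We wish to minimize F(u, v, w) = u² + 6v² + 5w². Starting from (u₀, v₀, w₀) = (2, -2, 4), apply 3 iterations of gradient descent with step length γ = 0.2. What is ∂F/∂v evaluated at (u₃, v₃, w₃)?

65.856

∇F = (2u, 12v, 10w)
(u₁, v₁, w₁) = (2, -2, 4) − 0.2·(4, -24, 40) = (1.2, 2.8, -4)
(u₂, v₂, w₂) = (1.2, 2.8, -4) − 0.2·(2.4, 33.6, -40) = (0.72, -3.92, 4)
(u₃, v₃, w₃) = (0.72, -3.92, 4) − 0.2·(1.44, -47.04, 40) = (0.432, 5.488, -4)
∂F/∂v at (0.432, 5.488, -4) = 65.856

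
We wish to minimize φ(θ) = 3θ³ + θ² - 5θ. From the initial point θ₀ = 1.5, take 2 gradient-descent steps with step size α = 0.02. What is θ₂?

φ′(θ) = 9θ² + 2θ - 5
Step 1: φ′(1.5) = 18.25; θ₁ = 1.5 − 0.02·18.25 = 1.135
Step 2: φ′(1.135) = 8.864025; θ₂ = 1.135 − 0.02·8.864025 = 0.9577195

0.9577195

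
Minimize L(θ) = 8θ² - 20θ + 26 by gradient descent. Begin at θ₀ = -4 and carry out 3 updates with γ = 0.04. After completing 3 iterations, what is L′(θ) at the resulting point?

L′(θ) = 16θ - 20
θ₁ = -4 − 0.04·(-84) = -0.64
θ₂ = -0.64 − 0.04·(-30.24) = 0.5696
θ₃ = 0.5696 − 0.04·(-10.8864) = 1.005056
L′(θ) at (1.005056) = -3.919104

-3.919104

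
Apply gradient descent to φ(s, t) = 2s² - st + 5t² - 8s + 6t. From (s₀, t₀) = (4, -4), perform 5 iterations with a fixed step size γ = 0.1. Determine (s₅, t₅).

(2.02904, -0.3889)

∇φ = (4s - t - 8, -s + 10t + 6)
Step 1: at (4, -4), ∇φ = (12, -38) → (4, -4) − 0.1·(12, -38) = (2.8, -0.2)
Step 2: at (2.8, -0.2), ∇φ = (3.4, 1.2) → (2.8, -0.2) − 0.1·(3.4, 1.2) = (2.46, -0.32)
Step 3: at (2.46, -0.32), ∇φ = (2.16, 0.34) → (2.46, -0.32) − 0.1·(2.16, 0.34) = (2.244, -0.354)
Step 4: at (2.244, -0.354), ∇φ = (1.33, 0.216) → (2.244, -0.354) − 0.1·(1.33, 0.216) = (2.111, -0.3756)
Step 5: at (2.111, -0.3756), ∇φ = (0.8196, 0.133) → (2.111, -0.3756) − 0.1·(0.8196, 0.133) = (2.02904, -0.3889)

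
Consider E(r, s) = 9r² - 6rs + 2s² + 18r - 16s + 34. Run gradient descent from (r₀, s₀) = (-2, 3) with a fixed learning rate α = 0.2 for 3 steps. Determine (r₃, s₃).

(48.208, -13.384)

∇E = (18r - 6s + 18, -6r + 4s - 16)
(r₁, s₁) = (-2, 3) − 0.2·(-36, 8) = (5.2, 1.4)
(r₂, s₂) = (5.2, 1.4) − 0.2·(103.2, -41.6) = (-15.44, 9.72)
(r₃, s₃) = (-15.44, 9.72) − 0.2·(-318.24, 115.52) = (48.208, -13.384)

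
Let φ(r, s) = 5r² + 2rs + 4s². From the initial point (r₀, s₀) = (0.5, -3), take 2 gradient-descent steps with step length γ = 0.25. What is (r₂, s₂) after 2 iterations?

∇φ = (10r + 2s, 2r + 8s)
(r₁, s₁) = (0.5, -3) − 0.25·(-1, -23) = (0.75, 2.75)
(r₂, s₂) = (0.75, 2.75) − 0.25·(13, 23.5) = (-2.5, -3.125)

(-2.5, -3.125)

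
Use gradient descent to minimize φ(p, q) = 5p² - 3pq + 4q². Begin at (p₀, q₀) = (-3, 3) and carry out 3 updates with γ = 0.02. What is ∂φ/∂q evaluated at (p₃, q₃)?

∇φ = (10p - 3q, -3p + 8q)
(p₁, q₁) = (-3, 3) − 0.02·(-39, 33) = (-2.22, 2.34)
(p₂, q₂) = (-2.22, 2.34) − 0.02·(-29.22, 25.38) = (-1.6356, 1.8324)
(p₃, q₃) = (-1.6356, 1.8324) − 0.02·(-21.8532, 19.566) = (-1.198536, 1.44108)
∂φ/∂q at (-1.198536, 1.44108) = 15.124248

15.124248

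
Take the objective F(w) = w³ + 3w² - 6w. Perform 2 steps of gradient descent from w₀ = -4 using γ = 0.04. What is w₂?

F′(w) = 3w² + 6w - 6
w₁ = -4 − 0.04·18 = -4.72
w₂ = -4.72 − 0.04·32.5152 = -6.020608

-6.020608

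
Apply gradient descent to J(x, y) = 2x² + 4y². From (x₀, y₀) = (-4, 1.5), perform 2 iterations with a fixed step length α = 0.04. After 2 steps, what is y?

∇J = (4x, 8y)
(x₁, y₁) = (-4, 1.5) − 0.04·(-16, 12) = (-3.36, 1.02)
(x₂, y₂) = (-3.36, 1.02) − 0.04·(-13.44, 8.16) = (-2.8224, 0.6936)
y = 0.6936

0.6936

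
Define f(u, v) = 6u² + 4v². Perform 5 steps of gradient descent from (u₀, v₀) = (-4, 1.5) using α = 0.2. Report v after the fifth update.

-0.11664

∇f = (12u, 8v)
(u₁, v₁) = (-4, 1.5) − 0.2·(-48, 12) = (5.6, -0.9)
(u₂, v₂) = (5.6, -0.9) − 0.2·(67.2, -7.2) = (-7.84, 0.54)
(u₃, v₃) = (-7.84, 0.54) − 0.2·(-94.08, 4.32) = (10.976, -0.324)
(u₄, v₄) = (10.976, -0.324) − 0.2·(131.712, -2.592) = (-15.3664, 0.1944)
(u₅, v₅) = (-15.3664, 0.1944) − 0.2·(-184.3968, 1.5552) = (21.51296, -0.11664)
v = -0.11664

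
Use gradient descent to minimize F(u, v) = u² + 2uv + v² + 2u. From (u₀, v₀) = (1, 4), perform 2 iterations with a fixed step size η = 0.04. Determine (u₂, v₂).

∇F = (2u + 2v + 2, 2u + 2v)
Step 1: at (1, 4), ∇F = (12, 10) → (1, 4) − 0.04·(12, 10) = (0.52, 3.6)
Step 2: at (0.52, 3.6), ∇F = (10.24, 8.24) → (0.52, 3.6) − 0.04·(10.24, 8.24) = (0.1104, 3.2704)

(0.1104, 3.2704)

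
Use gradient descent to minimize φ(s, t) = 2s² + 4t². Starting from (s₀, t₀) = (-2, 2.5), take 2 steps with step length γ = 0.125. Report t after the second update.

0

∇φ = (4s, 8t)
Step 1: at (-2, 2.5), ∇φ = (-8, 20) → (-2, 2.5) − 0.125·(-8, 20) = (-1, 0)
Step 2: at (-1, 0), ∇φ = (-4, 0) → (-1, 0) − 0.125·(-4, 0) = (-0.5, 0)
t = 0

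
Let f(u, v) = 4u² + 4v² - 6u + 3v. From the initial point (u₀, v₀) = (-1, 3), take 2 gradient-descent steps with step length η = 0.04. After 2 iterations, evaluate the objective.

∇f = (8u - 6, 8v + 3)
Step 1: at (-1, 3), ∇f = (-14, 27) → (-1, 3) − 0.04·(-14, 27) = (-0.44, 1.92)
Step 2: at (-0.44, 1.92), ∇f = (-9.52, 18.36) → (-0.44, 1.92) − 0.04·(-9.52, 18.36) = (-0.0592, 1.1856)
f(-0.0592, 1.1856) = 9.548608

9.548608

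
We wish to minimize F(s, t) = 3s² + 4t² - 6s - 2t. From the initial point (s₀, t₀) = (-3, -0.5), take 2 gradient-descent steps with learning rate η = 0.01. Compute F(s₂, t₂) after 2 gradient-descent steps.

∇F = (6s - 6, 8t - 2)
(s₁, t₁) = (-3, -0.5) − 0.01·(-24, -6) = (-2.76, -0.44)
(s₂, t₂) = (-2.76, -0.44) − 0.01·(-22.56, -5.52) = (-2.5344, -0.3848)
F(-2.5344, -0.3848) = 35.83783424

35.83783424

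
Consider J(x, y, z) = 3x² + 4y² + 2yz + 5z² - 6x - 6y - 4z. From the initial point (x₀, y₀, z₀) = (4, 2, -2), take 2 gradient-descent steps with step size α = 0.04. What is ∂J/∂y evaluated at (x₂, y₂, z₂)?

∇J = (6x - 6, 8y + 2z - 6, 2y + 10z - 4)
(x₁, y₁, z₁) = (4, 2, -2) − 0.04·(18, 6, -20) = (3.28, 1.76, -1.2)
(x₂, y₂, z₂) = (3.28, 1.76, -1.2) − 0.04·(13.68, 5.68, -12.48) = (2.7328, 1.5328, -0.7008)
∂J/∂y at (2.7328, 1.5328, -0.7008) = 4.8608

4.8608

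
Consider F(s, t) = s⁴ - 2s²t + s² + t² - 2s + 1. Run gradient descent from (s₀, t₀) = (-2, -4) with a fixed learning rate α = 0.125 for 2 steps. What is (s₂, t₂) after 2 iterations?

∇F = (4s³ - 4st + 2s - 2, -2s² + 2t)
(s₁, t₁) = (-2, -4) − 0.125·(-70, -16) = (6.75, -2)
(s₂, t₂) = (6.75, -2) − 0.125·(1295.6875, -95.125) = (-155.2109375, 9.890625)

(-155.2109375, 9.890625)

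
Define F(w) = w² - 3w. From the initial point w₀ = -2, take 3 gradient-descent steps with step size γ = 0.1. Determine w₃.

-0.292

F′(w) = 2w - 3
w₁ = -2 − 0.1·(-7) = -1.3
w₂ = -1.3 − 0.1·(-5.6) = -0.74
w₃ = -0.74 − 0.1·(-4.48) = -0.292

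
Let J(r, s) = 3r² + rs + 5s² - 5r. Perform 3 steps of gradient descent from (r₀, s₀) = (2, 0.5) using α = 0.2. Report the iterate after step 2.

(1.08, 0.8)

∇J = (6r + s - 5, r + 10s)
(r₁, s₁) = (2, 0.5) − 0.2·(7.5, 7) = (0.5, -0.9)
(r₂, s₂) = (0.5, -0.9) − 0.2·(-2.9, -8.5) = (1.08, 0.8)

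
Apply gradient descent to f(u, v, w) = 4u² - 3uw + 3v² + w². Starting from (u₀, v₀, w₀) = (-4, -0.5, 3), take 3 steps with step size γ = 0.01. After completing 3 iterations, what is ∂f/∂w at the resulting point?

∇f = (8u - 3w, 6v, -3u + 2w)
(u₁, v₁, w₁) = (-4, -0.5, 3) − 0.01·(-41, -3, 18) = (-3.59, -0.47, 2.82)
(u₂, v₂, w₂) = (-3.59, -0.47, 2.82) − 0.01·(-37.18, -2.82, 16.41) = (-3.2182, -0.4418, 2.6559)
(u₃, v₃, w₃) = (-3.2182, -0.4418, 2.6559) − 0.01·(-33.7133, -2.6508, 14.9664) = (-2.881067, -0.415292, 2.506236)
∂f/∂w at (-2.881067, -0.415292, 2.506236) = 13.655673

13.655673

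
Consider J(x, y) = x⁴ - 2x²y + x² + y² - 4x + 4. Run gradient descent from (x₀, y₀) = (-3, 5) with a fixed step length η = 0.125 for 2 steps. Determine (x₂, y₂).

∇J = (4x³ - 4xy + 2x - 4, -2x² + 2y)
Step 1: at (-3, 5), ∇J = (-58, -8) → (-3, 5) − 0.125·(-58, -8) = (4.25, 6)
Step 2: at (4.25, 6), ∇J = (209.5625, -24.125) → (4.25, 6) − 0.125·(209.5625, -24.125) = (-21.9453125, 9.015625)

(-21.9453125, 9.015625)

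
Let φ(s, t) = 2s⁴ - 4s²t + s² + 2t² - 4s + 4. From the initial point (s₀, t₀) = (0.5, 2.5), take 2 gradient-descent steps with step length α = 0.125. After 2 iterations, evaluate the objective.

151.59375

∇φ = (8s³ - 8st + 2s - 4, -4s² + 4t)
(s₁, t₁) = (0.5, 2.5) − 0.125·(-12, 9) = (2, 1.375)
(s₂, t₂) = (2, 1.375) − 0.125·(42, -10.5) = (-3.25, 2.6875)
φ(-3.25, 2.6875) = 151.59375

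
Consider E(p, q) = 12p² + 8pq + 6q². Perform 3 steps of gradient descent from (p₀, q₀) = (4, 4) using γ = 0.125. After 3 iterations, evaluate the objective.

∇E = (24p + 8q, 8p + 12q)
Step 1: at (4, 4), ∇E = (128, 80) → (4, 4) − 0.125·(128, 80) = (-12, -6)
Step 2: at (-12, -6), ∇E = (-336, -168) → (-12, -6) − 0.125·(-336, -168) = (30, 15)
Step 3: at (30, 15), ∇E = (840, 420) → (30, 15) − 0.125·(840, 420) = (-75, -37.5)
E(-75, -37.5) = 98437.5

98437.5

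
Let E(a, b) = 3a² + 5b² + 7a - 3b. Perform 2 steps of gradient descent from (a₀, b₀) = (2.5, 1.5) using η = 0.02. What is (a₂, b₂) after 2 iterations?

∇E = (6a + 7, 10b - 3)
Step 1: at (2.5, 1.5), ∇E = (22, 12) → (2.5, 1.5) − 0.02·(22, 12) = (2.06, 1.26)
Step 2: at (2.06, 1.26), ∇E = (19.36, 9.6) → (2.06, 1.26) − 0.02·(19.36, 9.6) = (1.6728, 1.068)

(1.6728, 1.068)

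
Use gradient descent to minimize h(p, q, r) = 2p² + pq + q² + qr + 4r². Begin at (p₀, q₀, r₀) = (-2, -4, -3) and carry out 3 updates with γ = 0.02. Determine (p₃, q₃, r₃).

(-1.35072, -3.29576, -1.588704)

∇h = (4p + q, p + 2q + r, q + 8r)
(p₁, q₁, r₁) = (-2, -4, -3) − 0.02·(-12, -13, -28) = (-1.76, -3.74, -2.44)
(p₂, q₂, r₂) = (-1.76, -3.74, -2.44) − 0.02·(-10.78, -11.68, -23.26) = (-1.5444, -3.5064, -1.9748)
(p₃, q₃, r₃) = (-1.5444, -3.5064, -1.9748) − 0.02·(-9.684, -10.532, -19.3048) = (-1.35072, -3.29576, -1.588704)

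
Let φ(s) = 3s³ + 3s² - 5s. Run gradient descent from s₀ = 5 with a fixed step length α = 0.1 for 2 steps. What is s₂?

-367.5

φ′(s) = 9s² + 6s - 5
s₁ = 5 − 0.1·250 = -20
s₂ = -20 − 0.1·3475 = -367.5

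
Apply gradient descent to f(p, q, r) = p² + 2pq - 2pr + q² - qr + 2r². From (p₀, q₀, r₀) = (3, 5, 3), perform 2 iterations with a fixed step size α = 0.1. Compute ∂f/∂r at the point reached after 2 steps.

4.31

∇f = (2p + 2q - 2r, 2p + 2q - r, -2p - q + 4r)
Step 1: at (3, 5, 3), ∇f = (10, 13, 1) → (3, 5, 3) − 0.1·(10, 13, 1) = (2, 3.7, 2.9)
Step 2: at (2, 3.7, 2.9), ∇f = (5.6, 8.5, 3.9) → (2, 3.7, 2.9) − 0.1·(5.6, 8.5, 3.9) = (1.44, 2.85, 2.51)
∂f/∂r at (1.44, 2.85, 2.51) = 4.31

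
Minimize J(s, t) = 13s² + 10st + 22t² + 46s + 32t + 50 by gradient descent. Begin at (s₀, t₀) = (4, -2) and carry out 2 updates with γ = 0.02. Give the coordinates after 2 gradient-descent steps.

(0.088, -1.1216)

∇J = (26s + 10t + 46, 10s + 44t + 32)
(s₁, t₁) = (4, -2) − 0.02·(130, -16) = (1.4, -1.68)
(s₂, t₂) = (1.4, -1.68) − 0.02·(65.6, -27.92) = (0.088, -1.1216)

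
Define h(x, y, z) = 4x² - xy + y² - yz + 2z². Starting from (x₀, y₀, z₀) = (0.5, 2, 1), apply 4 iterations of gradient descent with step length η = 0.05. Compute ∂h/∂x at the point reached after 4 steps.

0.5131625

∇h = (8x - y, -x + 2y - z, -y + 4z)
Step 1: at (0.5, 2, 1), ∇h = (2, 2.5, 2) → (0.5, 2, 1) − 0.05·(2, 2.5, 2) = (0.4, 1.875, 0.9)
Step 2: at (0.4, 1.875, 0.9), ∇h = (1.325, 2.45, 1.725) → (0.4, 1.875, 0.9) − 0.05·(1.325, 2.45, 1.725) = (0.33375, 1.7525, 0.81375)
Step 3: at (0.33375, 1.7525, 0.81375), ∇h = (0.9175, 2.3575, 1.5025) → (0.33375, 1.7525, 0.81375) − 0.05·(0.9175, 2.3575, 1.5025) = (0.287875, 1.634625, 0.738625)
Step 4: at (0.287875, 1.634625, 0.738625), ∇h = (0.668375, 2.24275, 1.319875) → (0.287875, 1.634625, 0.738625) − 0.05·(0.668375, 2.24275, 1.319875) = (0.25445625, 1.5224875, 0.67263125)
∂h/∂x at (0.25445625, 1.5224875, 0.67263125) = 0.5131625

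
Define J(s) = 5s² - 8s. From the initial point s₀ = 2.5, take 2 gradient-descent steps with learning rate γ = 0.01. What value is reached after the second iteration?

J′(s) = 10s - 8
s₁ = 2.5 − 0.01·17 = 2.33
s₂ = 2.33 − 0.01·15.3 = 2.177

2.177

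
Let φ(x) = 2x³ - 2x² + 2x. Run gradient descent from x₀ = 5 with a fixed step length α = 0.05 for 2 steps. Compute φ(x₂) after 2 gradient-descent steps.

-64.463823744

φ′(x) = 6x² - 4x + 2
Step 1: φ′(5) = 132; x₁ = 5 − 0.05·132 = -1.6
Step 2: φ′(-1.6) = 23.76; x₂ = -1.6 − 0.05·23.76 = -2.788
φ(-2.788) = -64.463823744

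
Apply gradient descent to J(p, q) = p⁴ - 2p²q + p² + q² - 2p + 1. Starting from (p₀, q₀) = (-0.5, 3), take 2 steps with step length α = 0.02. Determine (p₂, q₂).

∇J = (4p³ - 4pq + 2p - 2, -2p² + 2q)
(p₁, q₁) = (-0.5, 3) − 0.02·(2.5, 5.5) = (-0.55, 2.89)
(p₂, q₂) = (-0.55, 2.89) − 0.02·(2.5925, 5.175) = (-0.60185, 2.7865)

(-0.60185, 2.7865)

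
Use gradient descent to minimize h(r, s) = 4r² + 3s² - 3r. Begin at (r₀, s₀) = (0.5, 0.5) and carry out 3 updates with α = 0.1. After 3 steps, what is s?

0.032

∇h = (8r - 3, 6s)
Step 1: at (0.5, 0.5), ∇h = (1, 3) → (0.5, 0.5) − 0.1·(1, 3) = (0.4, 0.2)
Step 2: at (0.4, 0.2), ∇h = (0.2, 1.2) → (0.4, 0.2) − 0.1·(0.2, 1.2) = (0.38, 0.08)
Step 3: at (0.38, 0.08), ∇h = (0.04, 0.48) → (0.38, 0.08) − 0.1·(0.04, 0.48) = (0.376, 0.032)
s = 0.032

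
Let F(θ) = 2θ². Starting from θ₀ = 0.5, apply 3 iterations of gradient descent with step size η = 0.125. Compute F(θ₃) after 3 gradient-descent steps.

0.0078125

F′(θ) = 4θ
θ₁ = 0.5 − 0.125·2 = 0.25
θ₂ = 0.25 − 0.125·1 = 0.125
θ₃ = 0.125 − 0.125·0.5 = 0.0625
F(0.0625) = 0.0078125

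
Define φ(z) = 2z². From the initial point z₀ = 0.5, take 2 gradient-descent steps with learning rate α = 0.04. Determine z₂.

0.3528

φ′(z) = 4z
Step 1: φ′(0.5) = 2; z₁ = 0.5 − 0.04·2 = 0.42
Step 2: φ′(0.42) = 1.68; z₂ = 0.42 − 0.04·1.68 = 0.3528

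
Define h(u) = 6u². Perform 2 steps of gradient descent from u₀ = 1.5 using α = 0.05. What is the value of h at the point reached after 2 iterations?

h′(u) = 12u
Step 1: h′(1.5) = 18; u₁ = 1.5 − 0.05·18 = 0.6
Step 2: h′(0.6) = 7.2; u₂ = 0.6 − 0.05·7.2 = 0.24
h(0.24) = 0.3456

0.3456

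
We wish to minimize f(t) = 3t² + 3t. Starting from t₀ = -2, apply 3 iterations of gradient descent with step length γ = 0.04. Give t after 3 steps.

f′(t) = 6t + 3
Step 1: f′(-2) = -9; t₁ = -2 − 0.04·(-9) = -1.64
Step 2: f′(-1.64) = -6.84; t₂ = -1.64 − 0.04·(-6.84) = -1.3664
Step 3: f′(-1.3664) = -5.1984; t₃ = -1.3664 − 0.04·(-5.1984) = -1.158464

-1.158464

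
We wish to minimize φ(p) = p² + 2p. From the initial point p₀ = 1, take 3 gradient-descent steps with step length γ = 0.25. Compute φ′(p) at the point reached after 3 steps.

φ′(p) = 2p + 2
Step 1: φ′(1) = 4; p₁ = 1 − 0.25·4 = 0
Step 2: φ′(0) = 2; p₂ = 0 − 0.25·2 = -0.5
Step 3: φ′(-0.5) = 1; p₃ = -0.5 − 0.25·1 = -0.75
φ′(p) at (-0.75) = 0.5

0.5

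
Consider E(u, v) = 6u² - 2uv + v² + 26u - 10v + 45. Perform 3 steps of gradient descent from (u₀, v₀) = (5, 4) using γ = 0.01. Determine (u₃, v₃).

∇E = (12u - 2v + 26, -2u + 2v - 10)
(u₁, v₁) = (5, 4) − 0.01·(78, -12) = (4.22, 4.12)
(u₂, v₂) = (4.22, 4.12) − 0.01·(68.4, -10.2) = (3.536, 4.222)
(u₃, v₃) = (3.536, 4.222) − 0.01·(59.988, -8.628) = (2.93612, 4.30828)

(2.93612, 4.30828)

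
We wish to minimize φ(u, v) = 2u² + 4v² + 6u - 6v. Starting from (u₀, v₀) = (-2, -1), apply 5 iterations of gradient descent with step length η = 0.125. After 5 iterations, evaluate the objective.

-6.74951171875

∇φ = (4u + 6, 8v - 6)
(u₁, v₁) = (-2, -1) − 0.125·(-2, -14) = (-1.75, 0.75)
(u₂, v₂) = (-1.75, 0.75) − 0.125·(-1, 0) = (-1.625, 0.75)
(u₃, v₃) = (-1.625, 0.75) − 0.125·(-0.5, 0) = (-1.5625, 0.75)
(u₄, v₄) = (-1.5625, 0.75) − 0.125·(-0.25, 0) = (-1.53125, 0.75)
(u₅, v₅) = (-1.53125, 0.75) − 0.125·(-0.125, 0) = (-1.515625, 0.75)
φ(-1.515625, 0.75) = -6.74951171875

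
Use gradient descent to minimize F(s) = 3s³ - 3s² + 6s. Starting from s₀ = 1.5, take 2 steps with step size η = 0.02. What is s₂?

F′(s) = 9s² - 6s + 6
s₁ = 1.5 − 0.02·17.25 = 1.155
s₂ = 1.155 − 0.02·11.076225 = 0.9334755

0.9334755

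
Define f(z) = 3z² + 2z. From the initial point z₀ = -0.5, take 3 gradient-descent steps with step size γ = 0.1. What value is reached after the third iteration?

f′(z) = 6z + 2
z₁ = -0.5 − 0.1·(-1) = -0.4
z₂ = -0.4 − 0.1·(-0.4) = -0.36
z₃ = -0.36 − 0.1·(-0.16) = -0.344

-0.344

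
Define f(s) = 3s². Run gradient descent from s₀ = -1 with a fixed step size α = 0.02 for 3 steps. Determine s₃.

-0.681472

f′(s) = 6s
s₁ = -1 − 0.02·(-6) = -0.88
s₂ = -0.88 − 0.02·(-5.28) = -0.7744
s₃ = -0.7744 − 0.02·(-4.6464) = -0.681472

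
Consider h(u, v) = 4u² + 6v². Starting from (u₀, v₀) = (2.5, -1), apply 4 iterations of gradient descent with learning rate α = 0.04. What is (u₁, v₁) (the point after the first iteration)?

∇h = (8u, 12v)
(u₁, v₁) = (2.5, -1) − 0.04·(20, -12) = (1.7, -0.52)

(1.7, -0.52)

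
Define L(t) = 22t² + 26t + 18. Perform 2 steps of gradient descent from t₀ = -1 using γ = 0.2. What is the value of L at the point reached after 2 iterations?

L′(t) = 44t + 26
Step 1: L′(-1) = -18; t₁ = -1 − 0.2·(-18) = 2.6
Step 2: L′(2.6) = 140.4; t₂ = 2.6 − 0.2·140.4 = -25.48
L(-25.48) = 13638.5888

13638.5888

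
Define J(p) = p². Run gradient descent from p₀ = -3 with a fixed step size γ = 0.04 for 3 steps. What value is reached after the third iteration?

J′(p) = 2p
p₁ = -3 − 0.04·(-6) = -2.76
p₂ = -2.76 − 0.04·(-5.52) = -2.5392
p₃ = -2.5392 − 0.04·(-5.0784) = -2.336064

-2.336064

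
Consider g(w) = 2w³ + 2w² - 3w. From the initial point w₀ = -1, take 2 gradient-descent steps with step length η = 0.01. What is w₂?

-0.979206

g′(w) = 6w² + 4w - 3
Step 1: g′(-1) = -1; w₁ = -1 − 0.01·(-1) = -0.99
Step 2: g′(-0.99) = -1.0794; w₂ = -0.99 − 0.01·(-1.0794) = -0.979206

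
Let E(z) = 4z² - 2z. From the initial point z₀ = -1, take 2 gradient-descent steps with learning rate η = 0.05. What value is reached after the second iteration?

E′(z) = 8z - 2
Step 1: E′(-1) = -10; z₁ = -1 − 0.05·(-10) = -0.5
Step 2: E′(-0.5) = -6; z₂ = -0.5 − 0.05·(-6) = -0.2

-0.2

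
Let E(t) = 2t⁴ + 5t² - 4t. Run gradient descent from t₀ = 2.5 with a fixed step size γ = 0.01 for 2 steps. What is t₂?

E′(t) = 8t³ + 10t - 4
t₁ = 2.5 − 0.01·146 = 1.04
t₂ = 1.04 − 0.01·15.398912 = 0.88601088

0.88601088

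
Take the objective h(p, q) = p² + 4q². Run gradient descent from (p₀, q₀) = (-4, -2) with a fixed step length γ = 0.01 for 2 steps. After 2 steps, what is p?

-3.8416

∇h = (2p, 8q)
(p₁, q₁) = (-4, -2) − 0.01·(-8, -16) = (-3.92, -1.84)
(p₂, q₂) = (-3.92, -1.84) − 0.01·(-7.84, -14.72) = (-3.8416, -1.6928)
p = -3.8416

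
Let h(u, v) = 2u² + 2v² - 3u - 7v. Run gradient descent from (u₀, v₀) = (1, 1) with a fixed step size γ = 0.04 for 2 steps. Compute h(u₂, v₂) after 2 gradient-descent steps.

-6.6276608

∇h = (4u - 3, 4v - 7)
(u₁, v₁) = (1, 1) − 0.04·(1, -3) = (0.96, 1.12)
(u₂, v₂) = (0.96, 1.12) − 0.04·(0.84, -2.52) = (0.9264, 1.2208)
h(0.9264, 1.2208) = -6.6276608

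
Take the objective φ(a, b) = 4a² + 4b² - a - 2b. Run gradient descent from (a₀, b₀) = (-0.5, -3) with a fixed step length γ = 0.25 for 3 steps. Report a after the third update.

∇φ = (8a - 1, 8b - 2)
(a₁, b₁) = (-0.5, -3) − 0.25·(-5, -26) = (0.75, 3.5)
(a₂, b₂) = (0.75, 3.5) − 0.25·(5, 26) = (-0.5, -3)
(a₃, b₃) = (-0.5, -3) − 0.25·(-5, -26) = (0.75, 3.5)
a = 0.75

0.75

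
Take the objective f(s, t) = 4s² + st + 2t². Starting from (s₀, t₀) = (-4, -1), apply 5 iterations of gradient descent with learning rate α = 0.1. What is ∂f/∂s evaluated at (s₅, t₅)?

∇f = (8s + t, s + 4t)
(s₁, t₁) = (-4, -1) − 0.1·(-33, -8) = (-0.7, -0.2)
(s₂, t₂) = (-0.7, -0.2) − 0.1·(-5.8, -1.5) = (-0.12, -0.05)
(s₃, t₃) = (-0.12, -0.05) − 0.1·(-1.01, -0.32) = (-0.019, -0.018)
(s₄, t₄) = (-0.019, -0.018) − 0.1·(-0.17, -0.091) = (-0.002, -0.0089)
(s₅, t₅) = (-0.002, -0.0089) − 0.1·(-0.0249, -0.0376) = (0.00049, -0.00514)
∂f/∂s at (0.00049, -0.00514) = -0.00122

-0.00122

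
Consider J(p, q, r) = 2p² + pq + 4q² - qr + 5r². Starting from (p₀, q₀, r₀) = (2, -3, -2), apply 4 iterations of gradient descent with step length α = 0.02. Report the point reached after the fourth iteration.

∇J = (4p + q, p + 8q - r, -q + 10r)
Step 1: at (2, -3, -2), ∇J = (5, -20, -17) → (2, -3, -2) − 0.02·(5, -20, -17) = (1.9, -2.6, -1.66)
Step 2: at (1.9, -2.6, -1.66), ∇J = (5, -17.24, -14) → (1.9, -2.6, -1.66) − 0.02·(5, -17.24, -14) = (1.8, -2.2552, -1.38)
Step 3: at (1.8, -2.2552, -1.38), ∇J = (4.9448, -14.8616, -11.5448) → (1.8, -2.2552, -1.38) − 0.02·(4.9448, -14.8616, -11.5448) = (1.701104, -1.957968, -1.149104)
Step 4: at (1.701104, -1.957968, -1.149104), ∇J = (4.846448, -12.813536, -9.533072) → (1.701104, -1.957968, -1.149104) − 0.02·(4.846448, -12.813536, -9.533072) = (1.60417504, -1.70169728, -0.95844256)

(1.60417504, -1.70169728, -0.95844256)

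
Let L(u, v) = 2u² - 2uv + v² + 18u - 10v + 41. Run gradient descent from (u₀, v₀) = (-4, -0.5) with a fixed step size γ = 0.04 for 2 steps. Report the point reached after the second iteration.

(-4.2112, -0.2792)

∇L = (4u - 2v + 18, -2u + 2v - 10)
(u₁, v₁) = (-4, -0.5) − 0.04·(3, -3) = (-4.12, -0.38)
(u₂, v₂) = (-4.12, -0.38) − 0.04·(2.28, -2.52) = (-4.2112, -0.2792)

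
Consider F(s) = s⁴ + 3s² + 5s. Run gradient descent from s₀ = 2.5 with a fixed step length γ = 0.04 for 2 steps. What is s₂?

F′(s) = 4s³ + 6s + 5
Step 1: F′(2.5) = 82.5; s₁ = 2.5 − 0.04·82.5 = -0.8
Step 2: F′(-0.8) = -1.848; s₂ = -0.8 − 0.04·(-1.848) = -0.72608

-0.72608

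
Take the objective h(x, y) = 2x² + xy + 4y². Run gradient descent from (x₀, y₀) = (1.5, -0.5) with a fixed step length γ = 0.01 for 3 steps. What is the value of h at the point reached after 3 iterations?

3.75691384833575

∇h = (4x + y, x + 8y)
(x₁, y₁) = (1.5, -0.5) − 0.01·(5.5, -2.5) = (1.445, -0.475)
(x₂, y₂) = (1.445, -0.475) − 0.01·(5.305, -2.355) = (1.39195, -0.45145)
(x₃, y₃) = (1.39195, -0.45145) − 0.01·(5.11635, -2.21965) = (1.3407865, -0.4292535)
h(1.3407865, -0.4292535) = 3.75691384833575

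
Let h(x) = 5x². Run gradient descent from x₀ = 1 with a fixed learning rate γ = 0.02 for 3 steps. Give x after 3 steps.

h′(x) = 10x
x₁ = 1 − 0.02·10 = 0.8
x₂ = 0.8 − 0.02·8 = 0.64
x₃ = 0.64 − 0.02·6.4 = 0.512

0.512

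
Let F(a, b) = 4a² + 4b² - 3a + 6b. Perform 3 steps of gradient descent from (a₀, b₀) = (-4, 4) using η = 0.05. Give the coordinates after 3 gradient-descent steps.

∇F = (8a - 3, 8b + 6)
(a₁, b₁) = (-4, 4) − 0.05·(-35, 38) = (-2.25, 2.1)
(a₂, b₂) = (-2.25, 2.1) − 0.05·(-21, 22.8) = (-1.2, 0.96)
(a₃, b₃) = (-1.2, 0.96) − 0.05·(-12.6, 13.68) = (-0.57, 0.276)

(-0.57, 0.276)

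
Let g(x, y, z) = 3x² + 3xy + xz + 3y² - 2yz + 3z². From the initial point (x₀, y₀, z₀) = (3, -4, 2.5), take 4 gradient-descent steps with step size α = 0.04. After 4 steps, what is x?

1.82963968

∇g = (6x + 3y + z, 3x + 6y - 2z, x - 2y + 6z)
Step 1: at (3, -4, 2.5), ∇g = (8.5, -20, 26) → (3, -4, 2.5) − 0.04·(8.5, -20, 26) = (2.66, -3.2, 1.46)
Step 2: at (2.66, -3.2, 1.46), ∇g = (7.82, -14.14, 17.82) → (2.66, -3.2, 1.46) − 0.04·(7.82, -14.14, 17.82) = (2.3472, -2.6344, 0.7472)
Step 3: at (2.3472, -2.6344, 0.7472), ∇g = (6.9272, -10.2592, 12.0992) → (2.3472, -2.6344, 0.7472) − 0.04·(6.9272, -10.2592, 12.0992) = (2.070112, -2.224032, 0.263232)
Step 4: at (2.070112, -2.224032, 0.263232), ∇g = (6.011808, -7.66032, 8.097568) → (2.070112, -2.224032, 0.263232) − 0.04·(6.011808, -7.66032, 8.097568) = (1.82963968, -1.9176192, -0.06067072)
x = 1.82963968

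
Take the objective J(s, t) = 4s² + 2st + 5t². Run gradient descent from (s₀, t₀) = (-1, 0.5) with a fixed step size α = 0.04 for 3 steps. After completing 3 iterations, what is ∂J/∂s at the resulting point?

-2.585664

∇J = (8s + 2t, 2s + 10t)
(s₁, t₁) = (-1, 0.5) − 0.04·(-7, 3) = (-0.72, 0.38)
(s₂, t₂) = (-0.72, 0.38) − 0.04·(-5, 2.36) = (-0.52, 0.2856)
(s₃, t₃) = (-0.52, 0.2856) − 0.04·(-3.5888, 1.816) = (-0.376448, 0.21296)
∂J/∂s at (-0.376448, 0.21296) = -2.585664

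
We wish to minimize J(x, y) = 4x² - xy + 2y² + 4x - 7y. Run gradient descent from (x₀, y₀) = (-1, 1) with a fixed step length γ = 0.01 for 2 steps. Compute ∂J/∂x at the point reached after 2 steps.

-4.2701

∇J = (8x - y + 4, -x + 4y - 7)
Step 1: at (-1, 1), ∇J = (-5, -2) → (-1, 1) − 0.01·(-5, -2) = (-0.95, 1.02)
Step 2: at (-0.95, 1.02), ∇J = (-4.62, -1.97) → (-0.95, 1.02) − 0.01·(-4.62, -1.97) = (-0.9038, 1.0397)
∂J/∂x at (-0.9038, 1.0397) = -4.2701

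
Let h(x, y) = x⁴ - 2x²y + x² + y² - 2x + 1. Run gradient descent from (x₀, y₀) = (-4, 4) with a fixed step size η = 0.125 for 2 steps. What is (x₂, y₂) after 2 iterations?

∇h = (4x³ - 4xy + 2x - 2, -2x² + 2y)
(x₁, y₁) = (-4, 4) − 0.125·(-202, -24) = (21.25, 7)
(x₂, y₂) = (21.25, 7) − 0.125·(37828.3125, -889.125) = (-4707.2890625, 118.140625)

(-4707.2890625, 118.140625)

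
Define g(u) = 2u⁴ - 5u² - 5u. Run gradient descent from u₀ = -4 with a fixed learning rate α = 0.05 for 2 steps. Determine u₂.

g′(u) = 8u³ - 10u - 5
u₁ = -4 − 0.05·(-477) = 19.85
u₂ = 19.85 − 0.05·62367.273 = -3098.51365

-3098.51365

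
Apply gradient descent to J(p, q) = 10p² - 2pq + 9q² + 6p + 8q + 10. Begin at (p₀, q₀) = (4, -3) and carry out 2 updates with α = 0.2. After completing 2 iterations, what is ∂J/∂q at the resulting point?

-579.76

∇J = (20p - 2q + 6, -2p + 18q + 8)
Step 1: at (4, -3), ∇J = (92, -54) → (4, -3) − 0.2·(92, -54) = (-14.4, 7.8)
Step 2: at (-14.4, 7.8), ∇J = (-297.6, 177.2) → (-14.4, 7.8) − 0.2·(-297.6, 177.2) = (45.12, -27.64)
∂J/∂q at (45.12, -27.64) = -579.76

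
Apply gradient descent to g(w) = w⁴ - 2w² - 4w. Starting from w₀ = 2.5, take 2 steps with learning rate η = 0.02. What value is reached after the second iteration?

1.44587384

g′(w) = 4w³ - 4w - 4
w₁ = 2.5 − 0.02·48.5 = 1.53
w₂ = 1.53 − 0.02·4.206308 = 1.44587384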